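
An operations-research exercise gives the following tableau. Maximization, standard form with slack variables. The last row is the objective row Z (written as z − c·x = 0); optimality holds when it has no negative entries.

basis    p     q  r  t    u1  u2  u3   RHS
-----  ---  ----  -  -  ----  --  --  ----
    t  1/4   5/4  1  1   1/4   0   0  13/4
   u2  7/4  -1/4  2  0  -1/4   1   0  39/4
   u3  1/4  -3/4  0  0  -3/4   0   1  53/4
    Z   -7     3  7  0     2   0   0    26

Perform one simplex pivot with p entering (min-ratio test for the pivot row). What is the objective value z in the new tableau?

65

Ratio test on column p — row 1: (13/4)/(1/4) = 13; row 2: (39/4)/(7/4) = 39/7; row 3: (53/4)/(1/4) = 53. Minimum is 39/7 at row 2 (u2 leaves); pivot element 7/4.
Pivot on row 2; the Z-row RHS becomes 26 − (-7)·(39/7) = 65.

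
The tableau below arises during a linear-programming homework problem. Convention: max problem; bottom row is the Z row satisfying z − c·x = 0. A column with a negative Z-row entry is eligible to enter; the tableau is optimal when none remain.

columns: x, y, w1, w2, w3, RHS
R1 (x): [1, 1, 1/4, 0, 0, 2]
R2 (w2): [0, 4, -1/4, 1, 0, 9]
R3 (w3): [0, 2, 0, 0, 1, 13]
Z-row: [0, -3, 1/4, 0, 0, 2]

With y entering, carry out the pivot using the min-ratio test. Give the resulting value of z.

Ratio test on column y — row 1: 2/1 = 2; row 2: 9/4 = 9/4; row 3: 13/2 = 13/2. Minimum is 2 at row 1 (x leaves); pivot element 1.
Pivot on row 1; the Z-row RHS becomes 2 − (-3)·2 = 8.

8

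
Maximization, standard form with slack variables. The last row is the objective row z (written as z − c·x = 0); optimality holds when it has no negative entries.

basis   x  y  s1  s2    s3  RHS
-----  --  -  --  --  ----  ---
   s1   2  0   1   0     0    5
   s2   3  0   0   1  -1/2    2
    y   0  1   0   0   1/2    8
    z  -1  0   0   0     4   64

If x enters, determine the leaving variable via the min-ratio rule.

s2

Column x entries and ratios — s1: 5/2 = 5/2; s2: 2/3 = 2/3; y: 0 ≤ 0, skip.
Smallest ratio is 2/3 in the row of s2, so s2 leaves.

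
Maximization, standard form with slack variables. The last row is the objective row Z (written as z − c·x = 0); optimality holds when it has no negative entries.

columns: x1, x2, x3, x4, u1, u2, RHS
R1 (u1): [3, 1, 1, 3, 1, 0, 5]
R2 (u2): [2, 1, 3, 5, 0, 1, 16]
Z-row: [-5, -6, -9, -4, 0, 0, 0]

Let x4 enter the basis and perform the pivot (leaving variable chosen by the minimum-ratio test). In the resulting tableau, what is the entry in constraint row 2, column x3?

4/3

Ratio test on column x4 — row 1: 5/3 = 5/3; row 2: 16/5 = 16/5. Minimum is 5/3 at row 1 (u1 leaves); pivot element 3.
Divide row 1 by 3; eliminate column x4 from the other rows.
Row 2 update in column x3: 3 − 5·(1/3) = 4/3.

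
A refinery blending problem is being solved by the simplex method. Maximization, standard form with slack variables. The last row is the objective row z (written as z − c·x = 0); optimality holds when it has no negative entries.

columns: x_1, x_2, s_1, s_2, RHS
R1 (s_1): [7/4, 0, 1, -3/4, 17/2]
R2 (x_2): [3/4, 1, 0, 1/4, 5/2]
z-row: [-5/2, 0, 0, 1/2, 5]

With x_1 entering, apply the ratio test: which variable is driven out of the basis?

Column x_1 entries and ratios — s_1: (17/2)/(7/4) = 34/7; x_2: (5/2)/(3/4) = 10/3.
Smallest ratio is 10/3 in the row of x_2, so x_2 leaves.

x_2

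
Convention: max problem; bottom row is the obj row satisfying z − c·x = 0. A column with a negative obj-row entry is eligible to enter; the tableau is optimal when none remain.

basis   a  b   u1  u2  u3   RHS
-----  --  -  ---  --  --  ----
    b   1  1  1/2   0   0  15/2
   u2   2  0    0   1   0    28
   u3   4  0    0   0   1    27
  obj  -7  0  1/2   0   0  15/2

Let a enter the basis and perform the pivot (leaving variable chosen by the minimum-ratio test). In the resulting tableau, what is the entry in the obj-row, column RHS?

Ratio test on column a — row 1: (15/2)/1 = 15/2; row 2: 28/2 = 14; row 3: 27/4 = 27/4. Minimum is 27/4 at row 3 (u3 leaves); pivot element 4.
Divide row 3 by 4; eliminate column a from the other rows.
obj-row update in column RHS: 15/2 − (-7)·(27/4) = 219/4.

219/4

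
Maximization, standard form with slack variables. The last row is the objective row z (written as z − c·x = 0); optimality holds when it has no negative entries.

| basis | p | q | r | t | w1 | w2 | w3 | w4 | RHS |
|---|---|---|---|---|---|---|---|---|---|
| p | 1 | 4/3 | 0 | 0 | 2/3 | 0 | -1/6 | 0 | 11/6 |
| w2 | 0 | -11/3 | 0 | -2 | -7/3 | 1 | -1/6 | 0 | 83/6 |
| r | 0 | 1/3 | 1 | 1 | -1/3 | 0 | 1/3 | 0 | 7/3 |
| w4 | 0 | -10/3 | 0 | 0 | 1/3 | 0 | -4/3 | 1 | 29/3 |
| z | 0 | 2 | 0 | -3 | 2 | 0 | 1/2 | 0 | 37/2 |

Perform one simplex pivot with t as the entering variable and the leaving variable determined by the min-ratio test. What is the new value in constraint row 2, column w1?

-3

Ratio test on column t — row 1: entry 0 ≤ 0; row 2: entry -2 ≤ 0; row 3: (7/3)/1 = 7/3; row 4: entry 0 ≤ 0. Minimum is 7/3 at row 3 (r leaves); pivot element 1.
Divide row 3 by 1; eliminate column t from the other rows.
Row 2 update in column w1: -7/3 − (-2)·(-1/3) = -3.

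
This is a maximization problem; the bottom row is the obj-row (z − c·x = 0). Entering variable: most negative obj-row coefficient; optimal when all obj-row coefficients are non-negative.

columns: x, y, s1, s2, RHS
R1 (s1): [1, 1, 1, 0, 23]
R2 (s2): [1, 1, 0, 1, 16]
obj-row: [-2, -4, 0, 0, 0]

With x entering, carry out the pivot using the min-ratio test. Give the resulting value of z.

32

Ratio test on column x — row 1: 23/1 = 23; row 2: 16/1 = 16. Minimum is 16 at row 2 (s2 leaves); pivot element 1.
Pivot on row 2; the obj-row RHS becomes 0 − (-2)·16 = 32.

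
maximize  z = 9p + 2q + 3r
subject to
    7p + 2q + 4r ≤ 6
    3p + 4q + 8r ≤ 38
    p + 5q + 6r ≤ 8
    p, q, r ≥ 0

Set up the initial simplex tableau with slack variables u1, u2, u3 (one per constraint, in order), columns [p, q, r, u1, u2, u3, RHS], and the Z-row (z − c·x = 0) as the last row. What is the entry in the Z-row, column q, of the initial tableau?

-2

The Z-row carries the negated objective coefficients: the q entry is -2.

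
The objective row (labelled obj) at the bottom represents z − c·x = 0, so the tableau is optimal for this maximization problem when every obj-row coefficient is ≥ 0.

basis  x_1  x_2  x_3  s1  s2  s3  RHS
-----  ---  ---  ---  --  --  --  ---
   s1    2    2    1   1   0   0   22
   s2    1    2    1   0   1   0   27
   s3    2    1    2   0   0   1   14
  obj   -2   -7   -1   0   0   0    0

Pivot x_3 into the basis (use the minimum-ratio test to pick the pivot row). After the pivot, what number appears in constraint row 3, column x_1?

Ratio test on column x_3 — row 1: 22/1 = 22; row 2: 27/1 = 27; row 3: 14/2 = 7. Minimum is 7 at row 3 (s3 leaves); pivot element 2.
Divide row 3 by 2; eliminate column x_3 from the other rows.
In the new row 3, the x_1 entry is the old entry divided by the pivot: 2/2 = 1.

1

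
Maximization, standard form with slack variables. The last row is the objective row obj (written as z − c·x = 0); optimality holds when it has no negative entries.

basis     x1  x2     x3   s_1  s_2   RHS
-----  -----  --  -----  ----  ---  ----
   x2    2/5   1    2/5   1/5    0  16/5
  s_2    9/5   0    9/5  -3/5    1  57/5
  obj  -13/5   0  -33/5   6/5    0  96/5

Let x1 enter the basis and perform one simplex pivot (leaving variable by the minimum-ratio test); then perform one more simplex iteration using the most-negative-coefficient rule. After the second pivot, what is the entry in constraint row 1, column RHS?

2/3

Ratio test on column x1 — row 1: (16/5)/(2/5) = 8; row 2: (57/5)/(9/5) = 19/3. Minimum is 19/3 at row 2 (s_2 leaves); pivot element 9/5.
Divide row 2 by 9/5; eliminate column x1 from the other rows.
Second iteration: most negative obj-row entry is -4 in column x3, so x3 enters.
Ratio test on column x3 — row 1: entry 0 ≤ 0; row 2: (19/3)/1 = 19/3. Minimum is 19/3 at row 2 (x1 leaves); pivot element 1.
Divide row 2 by 1; eliminate column x3 from the other rows.
After both pivots, the entry at constraint row 1, column RHS is 2/3.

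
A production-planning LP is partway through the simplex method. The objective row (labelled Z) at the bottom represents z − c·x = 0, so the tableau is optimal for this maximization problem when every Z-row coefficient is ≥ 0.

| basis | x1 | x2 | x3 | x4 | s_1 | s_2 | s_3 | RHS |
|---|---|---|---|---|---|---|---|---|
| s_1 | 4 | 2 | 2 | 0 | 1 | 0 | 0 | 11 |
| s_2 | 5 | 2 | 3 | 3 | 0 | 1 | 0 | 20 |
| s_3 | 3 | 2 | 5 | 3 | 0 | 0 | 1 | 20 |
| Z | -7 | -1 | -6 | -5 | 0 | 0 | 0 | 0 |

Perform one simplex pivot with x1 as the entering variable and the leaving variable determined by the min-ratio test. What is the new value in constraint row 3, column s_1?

Ratio test on column x1 — row 1: 11/4 = 11/4; row 2: 20/5 = 4; row 3: 20/3 = 20/3. Minimum is 11/4 at row 1 (s_1 leaves); pivot element 4.
Divide row 1 by 4; eliminate column x1 from the other rows.
Row 3 update in column s_1: 0 − 3·(1/4) = -3/4.

-3/4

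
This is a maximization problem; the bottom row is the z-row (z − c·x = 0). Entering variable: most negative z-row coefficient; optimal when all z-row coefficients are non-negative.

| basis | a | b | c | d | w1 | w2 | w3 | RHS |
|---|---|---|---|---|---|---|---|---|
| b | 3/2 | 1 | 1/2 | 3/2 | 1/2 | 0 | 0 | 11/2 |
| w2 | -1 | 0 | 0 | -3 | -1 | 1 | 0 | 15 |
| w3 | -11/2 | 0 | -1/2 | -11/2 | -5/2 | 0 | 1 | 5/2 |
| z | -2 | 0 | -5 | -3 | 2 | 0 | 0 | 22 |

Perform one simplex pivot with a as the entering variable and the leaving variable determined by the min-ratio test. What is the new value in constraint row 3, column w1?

-2/3

Ratio test on column a — row 1: (11/2)/(3/2) = 11/3; row 2: entry -1 ≤ 0; row 3: entry -11/2 ≤ 0. Minimum is 11/3 at row 1 (b leaves); pivot element 3/2.
Divide row 1 by 3/2; eliminate column a from the other rows.
Row 3 update in column w1: -5/2 − (-11/2)·(1/3) = -2/3.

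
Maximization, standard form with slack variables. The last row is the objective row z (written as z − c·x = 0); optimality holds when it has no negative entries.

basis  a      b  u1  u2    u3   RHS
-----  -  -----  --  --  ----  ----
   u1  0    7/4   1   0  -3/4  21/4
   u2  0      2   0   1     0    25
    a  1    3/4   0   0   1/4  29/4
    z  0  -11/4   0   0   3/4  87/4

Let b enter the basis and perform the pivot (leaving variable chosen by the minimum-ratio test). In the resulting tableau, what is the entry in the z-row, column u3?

-3/7

Ratio test on column b — row 1: (21/4)/(7/4) = 3; row 2: 25/2 = 25/2; row 3: (29/4)/(3/4) = 29/3. Minimum is 3 at row 1 (u1 leaves); pivot element 7/4.
Divide row 1 by 7/4; eliminate column b from the other rows.
z-row update in column u3: 3/4 − (-11/4)·(-3/7) = -3/7.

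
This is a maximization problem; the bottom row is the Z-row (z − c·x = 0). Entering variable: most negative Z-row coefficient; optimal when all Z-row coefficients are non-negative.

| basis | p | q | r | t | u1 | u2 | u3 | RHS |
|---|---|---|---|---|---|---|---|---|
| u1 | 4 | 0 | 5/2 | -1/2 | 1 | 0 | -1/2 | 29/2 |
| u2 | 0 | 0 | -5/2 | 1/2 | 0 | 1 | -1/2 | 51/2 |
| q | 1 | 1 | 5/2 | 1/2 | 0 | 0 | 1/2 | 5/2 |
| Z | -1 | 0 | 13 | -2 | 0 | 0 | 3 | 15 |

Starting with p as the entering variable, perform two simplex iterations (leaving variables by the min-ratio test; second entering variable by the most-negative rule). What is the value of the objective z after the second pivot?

Ratio test on column p — row 1: (29/2)/4 = 29/8; row 2: entry 0 ≤ 0; row 3: (5/2)/1 = 5/2. Minimum is 5/2 at row 3 (q leaves); pivot element 1.
Pivot on row 3; the Z-row RHS becomes 15 − (-1)·(5/2) = 35/2.
Next entering variable (most negative Z-row entry -3/2): t.
Ratio test on column t — row 1: entry -5/2 ≤ 0; row 2: (51/2)/(1/2) = 51; row 3: (5/2)/(1/2) = 5. Minimum is 5 at row 3 (p leaves); pivot element 1/2.
After the second pivot the Z-row RHS is 35/2 − (-3/2)·5 = 25.

25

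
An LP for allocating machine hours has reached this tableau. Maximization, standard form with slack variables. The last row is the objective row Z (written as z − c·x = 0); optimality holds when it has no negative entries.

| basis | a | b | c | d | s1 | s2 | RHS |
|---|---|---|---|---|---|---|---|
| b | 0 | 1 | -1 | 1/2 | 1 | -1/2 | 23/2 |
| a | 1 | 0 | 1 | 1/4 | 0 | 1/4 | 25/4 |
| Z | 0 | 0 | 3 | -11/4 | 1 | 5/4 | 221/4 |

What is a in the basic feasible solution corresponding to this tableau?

25/4

a is basic (row 2); its value is the RHS of that row, 25/4.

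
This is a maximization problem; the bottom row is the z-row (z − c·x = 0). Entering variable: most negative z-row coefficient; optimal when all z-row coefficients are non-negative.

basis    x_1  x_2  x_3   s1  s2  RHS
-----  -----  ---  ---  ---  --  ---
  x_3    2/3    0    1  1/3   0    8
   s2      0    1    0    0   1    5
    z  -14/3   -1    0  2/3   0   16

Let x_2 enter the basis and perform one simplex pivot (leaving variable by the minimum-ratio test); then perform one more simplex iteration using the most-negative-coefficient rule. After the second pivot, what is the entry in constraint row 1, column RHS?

12

Ratio test on column x_2 — row 1: entry 0 ≤ 0; row 2: 5/1 = 5. Minimum is 5 at row 2 (s2 leaves); pivot element 1.
Divide row 2 by 1; eliminate column x_2 from the other rows.
Second iteration: most negative z-row entry is -14/3 in column x_1, so x_1 enters.
Ratio test on column x_1 — row 1: 8/(2/3) = 12; row 2: entry 0 ≤ 0. Minimum is 12 at row 1 (x_3 leaves); pivot element 2/3.
Divide row 1 by 2/3; eliminate column x_1 from the other rows.
After both pivots, the entry at constraint row 1, column RHS is 12.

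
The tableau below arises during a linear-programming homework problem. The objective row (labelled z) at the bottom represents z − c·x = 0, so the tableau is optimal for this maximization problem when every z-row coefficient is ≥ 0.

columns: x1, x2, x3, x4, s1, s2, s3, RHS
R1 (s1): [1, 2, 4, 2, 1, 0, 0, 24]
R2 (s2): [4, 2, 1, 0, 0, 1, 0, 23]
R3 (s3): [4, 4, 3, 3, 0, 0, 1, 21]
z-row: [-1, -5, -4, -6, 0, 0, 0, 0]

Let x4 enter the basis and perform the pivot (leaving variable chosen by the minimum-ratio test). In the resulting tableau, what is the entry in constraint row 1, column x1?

Ratio test on column x4 — row 1: 24/2 = 12; row 2: entry 0 ≤ 0; row 3: 21/3 = 7. Minimum is 7 at row 3 (s3 leaves); pivot element 3.
Divide row 3 by 3; eliminate column x4 from the other rows.
Row 1 update in column x1: 1 − 2·(4/3) = -5/3.

-5/3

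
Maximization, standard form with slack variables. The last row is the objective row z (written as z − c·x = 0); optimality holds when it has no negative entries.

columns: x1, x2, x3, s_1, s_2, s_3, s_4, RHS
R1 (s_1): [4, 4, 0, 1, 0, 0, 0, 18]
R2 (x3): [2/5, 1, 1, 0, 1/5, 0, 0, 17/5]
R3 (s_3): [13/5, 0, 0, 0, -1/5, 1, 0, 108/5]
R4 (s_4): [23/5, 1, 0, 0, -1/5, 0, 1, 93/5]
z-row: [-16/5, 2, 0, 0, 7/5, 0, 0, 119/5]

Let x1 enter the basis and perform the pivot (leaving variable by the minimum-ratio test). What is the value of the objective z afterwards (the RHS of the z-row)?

Ratio test on column x1 — row 1: 18/4 = 9/2; row 2: (17/5)/(2/5) = 17/2; row 3: (108/5)/(13/5) = 108/13; row 4: (93/5)/(23/5) = 93/23. Minimum is 93/23 at row 4 (s_4 leaves); pivot element 23/5.
Pivot on row 4; the z-row RHS becomes 119/5 − (-16/5)·(93/23) = 845/23.

845/23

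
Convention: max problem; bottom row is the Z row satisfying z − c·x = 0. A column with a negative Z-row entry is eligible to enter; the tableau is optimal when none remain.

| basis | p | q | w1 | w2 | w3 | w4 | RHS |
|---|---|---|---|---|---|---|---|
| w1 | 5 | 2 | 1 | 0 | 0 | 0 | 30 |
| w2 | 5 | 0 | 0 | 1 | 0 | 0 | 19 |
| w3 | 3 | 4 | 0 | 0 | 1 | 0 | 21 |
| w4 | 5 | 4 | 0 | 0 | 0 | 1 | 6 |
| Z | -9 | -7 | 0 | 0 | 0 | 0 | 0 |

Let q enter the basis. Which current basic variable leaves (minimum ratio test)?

w4

Column q entries and ratios — w1: 30/2 = 15; w2: 0 ≤ 0, skip; w3: 21/4 = 21/4; w4: 6/4 = 3/2.
Smallest ratio is 3/2 in the row of w4, so w4 leaves.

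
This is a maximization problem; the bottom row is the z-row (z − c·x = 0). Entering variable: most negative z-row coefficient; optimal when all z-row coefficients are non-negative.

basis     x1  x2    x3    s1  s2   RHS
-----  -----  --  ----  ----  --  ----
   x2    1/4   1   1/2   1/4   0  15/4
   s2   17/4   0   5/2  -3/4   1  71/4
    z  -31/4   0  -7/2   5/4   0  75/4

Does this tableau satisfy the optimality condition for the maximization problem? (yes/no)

no

The z-row has a negative entry -31/4 in column x1, so it is not optimal.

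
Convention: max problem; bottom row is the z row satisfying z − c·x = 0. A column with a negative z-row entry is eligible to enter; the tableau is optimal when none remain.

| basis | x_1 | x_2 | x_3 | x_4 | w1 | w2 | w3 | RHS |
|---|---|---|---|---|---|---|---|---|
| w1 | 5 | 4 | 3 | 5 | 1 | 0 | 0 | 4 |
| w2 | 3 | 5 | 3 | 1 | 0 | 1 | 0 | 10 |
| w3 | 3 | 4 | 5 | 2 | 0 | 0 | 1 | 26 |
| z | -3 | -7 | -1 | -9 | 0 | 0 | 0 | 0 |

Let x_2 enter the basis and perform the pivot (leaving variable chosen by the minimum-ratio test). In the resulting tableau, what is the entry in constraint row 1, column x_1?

5/4

Ratio test on column x_2 — row 1: 4/4 = 1; row 2: 10/5 = 2; row 3: 26/4 = 13/2. Minimum is 1 at row 1 (w1 leaves); pivot element 4.
Divide row 1 by 4; eliminate column x_2 from the other rows.
In the new row 1, the x_1 entry is the old entry divided by the pivot: 5/4 = 5/4.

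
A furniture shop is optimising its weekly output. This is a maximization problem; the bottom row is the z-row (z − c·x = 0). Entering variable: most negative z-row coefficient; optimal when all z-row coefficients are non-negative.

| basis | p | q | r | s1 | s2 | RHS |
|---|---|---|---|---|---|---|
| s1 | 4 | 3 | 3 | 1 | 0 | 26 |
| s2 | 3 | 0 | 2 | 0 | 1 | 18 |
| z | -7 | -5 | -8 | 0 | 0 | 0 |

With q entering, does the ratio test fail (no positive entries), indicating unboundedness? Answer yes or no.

no

Column q has positive entries in row(s) 1, so the ratio test bounds it — not unbounded.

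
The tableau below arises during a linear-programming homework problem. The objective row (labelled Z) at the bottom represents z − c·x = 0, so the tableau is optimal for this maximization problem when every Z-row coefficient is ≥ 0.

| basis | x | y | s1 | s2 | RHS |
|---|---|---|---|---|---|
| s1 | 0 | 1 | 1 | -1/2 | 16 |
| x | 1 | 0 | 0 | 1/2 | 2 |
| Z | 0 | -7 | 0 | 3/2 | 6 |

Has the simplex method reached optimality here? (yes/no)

The Z-row has a negative entry -7 in column y, so it is not optimal.

no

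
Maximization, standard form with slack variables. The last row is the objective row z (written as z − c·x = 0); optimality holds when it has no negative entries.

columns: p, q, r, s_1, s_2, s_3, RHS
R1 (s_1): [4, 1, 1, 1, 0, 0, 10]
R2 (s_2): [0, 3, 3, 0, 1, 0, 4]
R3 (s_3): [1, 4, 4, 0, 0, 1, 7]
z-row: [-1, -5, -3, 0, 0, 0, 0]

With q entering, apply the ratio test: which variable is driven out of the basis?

Column q entries and ratios — s_1: 10/1 = 10; s_2: 4/3 = 4/3; s_3: 7/4 = 7/4.
Smallest ratio is 4/3 in the row of s_2, so s_2 leaves.

s_2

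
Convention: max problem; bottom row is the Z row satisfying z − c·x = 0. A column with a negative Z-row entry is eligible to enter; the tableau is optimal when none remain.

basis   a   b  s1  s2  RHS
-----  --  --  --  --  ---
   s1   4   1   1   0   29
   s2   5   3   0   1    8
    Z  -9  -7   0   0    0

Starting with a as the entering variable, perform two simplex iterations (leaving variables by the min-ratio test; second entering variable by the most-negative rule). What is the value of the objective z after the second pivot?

Ratio test on column a — row 1: 29/4 = 29/4; row 2: 8/5 = 8/5. Minimum is 8/5 at row 2 (s2 leaves); pivot element 5.
Pivot on row 2; the Z-row RHS becomes 0 − (-9)·(8/5) = 72/5.
Next entering variable (most negative Z-row entry -8/5): b.
Ratio test on column b — row 1: entry -7/5 ≤ 0; row 2: (8/5)/(3/5) = 8/3. Minimum is 8/3 at row 2 (a leaves); pivot element 3/5.
After the second pivot the Z-row RHS is 72/5 − (-8/5)·(8/3) = 56/3.

56/3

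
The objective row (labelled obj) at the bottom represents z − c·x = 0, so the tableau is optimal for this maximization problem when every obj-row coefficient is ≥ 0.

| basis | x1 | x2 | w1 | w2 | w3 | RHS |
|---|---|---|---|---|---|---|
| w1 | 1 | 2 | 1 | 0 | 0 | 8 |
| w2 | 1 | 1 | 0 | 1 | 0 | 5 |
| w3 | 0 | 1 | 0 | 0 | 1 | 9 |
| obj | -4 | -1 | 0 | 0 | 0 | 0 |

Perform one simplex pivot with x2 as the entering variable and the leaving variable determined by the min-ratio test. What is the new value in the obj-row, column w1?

Ratio test on column x2 — row 1: 8/2 = 4; row 2: 5/1 = 5; row 3: 9/1 = 9. Minimum is 4 at row 1 (w1 leaves); pivot element 2.
Divide row 1 by 2; eliminate column x2 from the other rows.
obj-row update in column w1: 0 − (-1)·(1/2) = 1/2.

1/2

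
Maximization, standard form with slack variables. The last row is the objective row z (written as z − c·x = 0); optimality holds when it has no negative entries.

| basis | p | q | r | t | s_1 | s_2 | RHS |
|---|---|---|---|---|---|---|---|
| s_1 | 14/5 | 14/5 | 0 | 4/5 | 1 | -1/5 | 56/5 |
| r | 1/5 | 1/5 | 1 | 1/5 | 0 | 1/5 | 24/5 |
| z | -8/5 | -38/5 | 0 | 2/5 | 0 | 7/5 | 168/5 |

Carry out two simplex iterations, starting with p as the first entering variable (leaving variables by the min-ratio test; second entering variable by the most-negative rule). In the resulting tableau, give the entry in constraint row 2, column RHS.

4

Ratio test on column p — row 1: (56/5)/(14/5) = 4; row 2: (24/5)/(1/5) = 24. Minimum is 4 at row 1 (s_1 leaves); pivot element 14/5.
Divide row 1 by 14/5; eliminate column p from the other rows.
Second iteration: most negative z-row entry is -6 in column q, so q enters.
Ratio test on column q — row 1: 4/1 = 4; row 2: entry 0 ≤ 0. Minimum is 4 at row 1 (p leaves); pivot element 1.
Divide row 1 by 1; eliminate column q from the other rows.
After both pivots, the entry at constraint row 2, column RHS is 4.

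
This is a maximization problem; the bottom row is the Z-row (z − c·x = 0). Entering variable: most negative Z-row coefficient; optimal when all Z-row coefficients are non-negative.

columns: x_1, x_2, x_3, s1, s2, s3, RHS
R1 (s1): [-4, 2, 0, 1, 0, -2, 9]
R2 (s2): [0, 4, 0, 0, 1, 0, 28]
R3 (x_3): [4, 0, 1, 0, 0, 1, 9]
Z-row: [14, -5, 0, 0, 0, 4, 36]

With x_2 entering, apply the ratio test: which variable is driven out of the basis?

Column x_2 entries and ratios — s1: 9/2 = 9/2; s2: 28/4 = 7; x_3: 0 ≤ 0, skip.
Smallest ratio is 9/2 in the row of s1, so s1 leaves.

s1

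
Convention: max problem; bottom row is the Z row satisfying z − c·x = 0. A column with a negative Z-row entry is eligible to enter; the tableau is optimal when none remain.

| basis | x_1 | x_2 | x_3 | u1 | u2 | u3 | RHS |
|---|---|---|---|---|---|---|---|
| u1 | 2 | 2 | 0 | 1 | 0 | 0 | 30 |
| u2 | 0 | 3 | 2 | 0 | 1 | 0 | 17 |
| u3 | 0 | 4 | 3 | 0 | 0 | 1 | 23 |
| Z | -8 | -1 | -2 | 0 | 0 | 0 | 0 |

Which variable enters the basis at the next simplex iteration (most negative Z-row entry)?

Negative Z-row entries: x_1: -8, x_2: -1, x_3: -2.
The most negative is -8 in column x_1, so x_1 enters.

x_1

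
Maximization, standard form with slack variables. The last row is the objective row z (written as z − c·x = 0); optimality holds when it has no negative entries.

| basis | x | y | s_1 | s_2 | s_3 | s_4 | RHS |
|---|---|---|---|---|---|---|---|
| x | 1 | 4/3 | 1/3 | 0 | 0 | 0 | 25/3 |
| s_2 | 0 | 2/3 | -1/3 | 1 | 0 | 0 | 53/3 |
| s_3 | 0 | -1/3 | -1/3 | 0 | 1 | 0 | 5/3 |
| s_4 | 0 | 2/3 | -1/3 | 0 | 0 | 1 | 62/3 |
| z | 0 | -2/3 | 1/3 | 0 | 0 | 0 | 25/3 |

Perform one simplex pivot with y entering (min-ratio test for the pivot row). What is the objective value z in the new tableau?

Ratio test on column y — row 1: (25/3)/(4/3) = 25/4; row 2: (53/3)/(2/3) = 53/2; row 3: entry -1/3 ≤ 0; row 4: (62/3)/(2/3) = 31. Minimum is 25/4 at row 1 (x leaves); pivot element 4/3.
Pivot on row 1; the z-row RHS becomes 25/3 − (-2/3)·(25/4) = 25/2.

25/2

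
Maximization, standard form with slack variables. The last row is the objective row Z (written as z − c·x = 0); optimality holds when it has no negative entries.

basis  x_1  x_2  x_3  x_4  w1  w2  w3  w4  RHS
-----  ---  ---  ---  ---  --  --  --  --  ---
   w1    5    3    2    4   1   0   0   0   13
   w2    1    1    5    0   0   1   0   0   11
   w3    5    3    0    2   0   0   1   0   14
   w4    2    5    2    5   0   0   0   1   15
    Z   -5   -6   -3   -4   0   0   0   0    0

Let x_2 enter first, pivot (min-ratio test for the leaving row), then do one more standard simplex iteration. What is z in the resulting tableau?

Ratio test on column x_2 — row 1: 13/3 = 13/3; row 2: 11/1 = 11; row 3: 14/3 = 14/3; row 4: 15/5 = 3. Minimum is 3 at row 4 (w4 leaves); pivot element 5.
Pivot on row 4; the Z-row RHS becomes 0 − (-6)·3 = 18.
Next entering variable (most negative Z-row entry -13/5): x_1.
Ratio test on column x_1 — row 1: 4/(19/5) = 20/19; row 2: 8/(3/5) = 40/3; row 3: 5/(19/5) = 25/19; row 4: 3/(2/5) = 15/2. Minimum is 20/19 at row 1 (w1 leaves); pivot element 19/5.
After the second pivot the Z-row RHS is 18 − (-13/5)·(20/19) = 394/19.

394/19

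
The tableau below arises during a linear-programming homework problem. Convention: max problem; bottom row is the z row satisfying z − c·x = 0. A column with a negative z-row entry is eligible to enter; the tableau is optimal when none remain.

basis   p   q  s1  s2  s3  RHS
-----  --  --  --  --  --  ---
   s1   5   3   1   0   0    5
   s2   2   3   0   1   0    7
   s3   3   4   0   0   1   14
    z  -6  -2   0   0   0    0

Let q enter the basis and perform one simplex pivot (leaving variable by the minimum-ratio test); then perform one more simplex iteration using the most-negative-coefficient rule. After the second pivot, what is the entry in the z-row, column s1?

Ratio test on column q — row 1: 5/3 = 5/3; row 2: 7/3 = 7/3; row 3: 14/4 = 7/2. Minimum is 5/3 at row 1 (s1 leaves); pivot element 3.
Divide row 1 by 3; eliminate column q from the other rows.
Second iteration: most negative z-row entry is -8/3 in column p, so p enters.
Ratio test on column p — row 1: (5/3)/(5/3) = 1; row 2: entry -3 ≤ 0; row 3: entry -11/3 ≤ 0. Minimum is 1 at row 1 (q leaves); pivot element 5/3.
Divide row 1 by 5/3; eliminate column p from the other rows.
After both pivots, the entry at the z-row, column s1 is 6/5.

6/5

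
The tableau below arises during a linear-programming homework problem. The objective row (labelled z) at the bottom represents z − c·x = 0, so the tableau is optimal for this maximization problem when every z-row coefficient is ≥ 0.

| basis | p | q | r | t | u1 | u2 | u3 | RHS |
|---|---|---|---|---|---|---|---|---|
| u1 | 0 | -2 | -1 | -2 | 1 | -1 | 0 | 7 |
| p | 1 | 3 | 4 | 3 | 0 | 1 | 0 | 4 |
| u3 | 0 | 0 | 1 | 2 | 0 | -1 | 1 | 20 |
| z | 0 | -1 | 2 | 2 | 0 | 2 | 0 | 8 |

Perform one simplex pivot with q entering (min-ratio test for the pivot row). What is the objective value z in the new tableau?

Ratio test on column q — row 1: entry -2 ≤ 0; row 2: 4/3 = 4/3; row 3: entry 0 ≤ 0. Minimum is 4/3 at row 2 (p leaves); pivot element 3.
Pivot on row 2; the z-row RHS becomes 8 − (-1)·(4/3) = 28/3.

28/3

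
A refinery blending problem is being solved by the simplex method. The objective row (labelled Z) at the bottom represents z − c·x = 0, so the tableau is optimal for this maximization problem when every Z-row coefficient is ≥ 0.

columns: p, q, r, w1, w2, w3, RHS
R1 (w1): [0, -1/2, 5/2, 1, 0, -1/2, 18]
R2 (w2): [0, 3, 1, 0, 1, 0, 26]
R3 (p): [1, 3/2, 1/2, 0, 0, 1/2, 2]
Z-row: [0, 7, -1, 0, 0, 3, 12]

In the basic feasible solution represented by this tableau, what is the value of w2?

w2 is basic (row 2); its value is the RHS of that row, 26.

26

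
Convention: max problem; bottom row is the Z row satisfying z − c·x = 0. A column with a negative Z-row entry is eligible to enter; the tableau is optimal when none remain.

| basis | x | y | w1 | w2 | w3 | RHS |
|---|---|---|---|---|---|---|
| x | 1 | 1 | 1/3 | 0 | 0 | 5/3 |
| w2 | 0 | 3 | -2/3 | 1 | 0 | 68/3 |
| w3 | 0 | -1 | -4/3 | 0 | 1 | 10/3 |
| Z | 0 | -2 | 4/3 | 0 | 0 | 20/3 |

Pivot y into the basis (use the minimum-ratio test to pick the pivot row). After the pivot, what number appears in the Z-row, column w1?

Ratio test on column y — row 1: (5/3)/1 = 5/3; row 2: (68/3)/3 = 68/9; row 3: entry -1 ≤ 0. Minimum is 5/3 at row 1 (x leaves); pivot element 1.
Divide row 1 by 1; eliminate column y from the other rows.
Z-row update in column w1: 4/3 − (-2)·(1/3) = 2.

2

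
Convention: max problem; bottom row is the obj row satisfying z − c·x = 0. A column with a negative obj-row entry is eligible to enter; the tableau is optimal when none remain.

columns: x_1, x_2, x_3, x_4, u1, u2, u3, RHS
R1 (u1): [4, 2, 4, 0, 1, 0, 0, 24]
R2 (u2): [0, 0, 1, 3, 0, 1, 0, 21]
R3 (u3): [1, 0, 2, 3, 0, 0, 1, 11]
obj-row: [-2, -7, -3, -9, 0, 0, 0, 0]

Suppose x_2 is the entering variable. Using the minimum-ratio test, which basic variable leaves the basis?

u1

Column x_2 entries and ratios — u1: 24/2 = 12; u2: 0 ≤ 0, skip; u3: 0 ≤ 0, skip.
Smallest ratio is 12 in the row of u1, so u1 leaves.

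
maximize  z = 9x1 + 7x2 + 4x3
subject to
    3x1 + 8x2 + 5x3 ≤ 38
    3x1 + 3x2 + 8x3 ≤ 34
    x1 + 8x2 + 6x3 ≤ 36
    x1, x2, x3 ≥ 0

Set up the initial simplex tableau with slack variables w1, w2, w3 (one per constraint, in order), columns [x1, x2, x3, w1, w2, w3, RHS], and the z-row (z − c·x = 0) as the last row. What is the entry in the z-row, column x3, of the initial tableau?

The z-row carries the negated objective coefficients: the x3 entry is -4.

-4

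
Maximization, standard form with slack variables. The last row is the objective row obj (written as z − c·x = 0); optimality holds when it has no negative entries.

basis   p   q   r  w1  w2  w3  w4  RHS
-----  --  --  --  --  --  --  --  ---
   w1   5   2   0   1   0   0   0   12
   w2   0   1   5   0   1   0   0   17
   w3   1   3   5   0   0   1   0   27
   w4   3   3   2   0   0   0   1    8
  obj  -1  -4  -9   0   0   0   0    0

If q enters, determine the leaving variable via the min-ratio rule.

Column q entries and ratios — w1: 12/2 = 6; w2: 17/1 = 17; w3: 27/3 = 9; w4: 8/3 = 8/3.
Smallest ratio is 8/3 in the row of w4, so w4 leaves.

w4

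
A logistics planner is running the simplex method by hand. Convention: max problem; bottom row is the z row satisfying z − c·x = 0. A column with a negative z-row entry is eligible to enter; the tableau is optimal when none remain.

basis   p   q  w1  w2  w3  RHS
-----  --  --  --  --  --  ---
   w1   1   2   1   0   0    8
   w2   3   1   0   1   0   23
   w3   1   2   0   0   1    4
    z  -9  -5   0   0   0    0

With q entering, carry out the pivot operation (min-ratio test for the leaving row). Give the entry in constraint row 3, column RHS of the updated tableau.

2

Ratio test on column q — row 1: 8/2 = 4; row 2: 23/1 = 23; row 3: 4/2 = 2. Minimum is 2 at row 3 (w3 leaves); pivot element 2.
Divide row 3 by 2; eliminate column q from the other rows.
In the new row 3, the RHS entry is the old entry divided by the pivot: 4/2 = 2.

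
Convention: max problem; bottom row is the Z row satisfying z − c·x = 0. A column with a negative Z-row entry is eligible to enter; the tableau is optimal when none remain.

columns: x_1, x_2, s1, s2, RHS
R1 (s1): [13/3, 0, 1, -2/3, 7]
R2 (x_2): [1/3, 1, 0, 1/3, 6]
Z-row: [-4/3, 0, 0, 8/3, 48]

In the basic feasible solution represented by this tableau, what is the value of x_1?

x_1 is not in the basis, so in the current basic feasible solution x_1 = 0.

0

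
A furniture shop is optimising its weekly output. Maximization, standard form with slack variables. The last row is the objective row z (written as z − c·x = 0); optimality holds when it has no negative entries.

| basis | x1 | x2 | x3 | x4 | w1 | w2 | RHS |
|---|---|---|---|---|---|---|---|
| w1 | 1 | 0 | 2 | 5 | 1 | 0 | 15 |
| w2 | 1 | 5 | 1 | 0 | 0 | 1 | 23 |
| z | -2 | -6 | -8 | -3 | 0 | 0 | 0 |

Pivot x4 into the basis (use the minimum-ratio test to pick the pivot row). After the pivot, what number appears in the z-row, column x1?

Ratio test on column x4 — row 1: 15/5 = 3; row 2: entry 0 ≤ 0. Minimum is 3 at row 1 (w1 leaves); pivot element 5.
Divide row 1 by 5; eliminate column x4 from the other rows.
z-row update in column x1: -2 − (-3)·(1/5) = -7/5.

-7/5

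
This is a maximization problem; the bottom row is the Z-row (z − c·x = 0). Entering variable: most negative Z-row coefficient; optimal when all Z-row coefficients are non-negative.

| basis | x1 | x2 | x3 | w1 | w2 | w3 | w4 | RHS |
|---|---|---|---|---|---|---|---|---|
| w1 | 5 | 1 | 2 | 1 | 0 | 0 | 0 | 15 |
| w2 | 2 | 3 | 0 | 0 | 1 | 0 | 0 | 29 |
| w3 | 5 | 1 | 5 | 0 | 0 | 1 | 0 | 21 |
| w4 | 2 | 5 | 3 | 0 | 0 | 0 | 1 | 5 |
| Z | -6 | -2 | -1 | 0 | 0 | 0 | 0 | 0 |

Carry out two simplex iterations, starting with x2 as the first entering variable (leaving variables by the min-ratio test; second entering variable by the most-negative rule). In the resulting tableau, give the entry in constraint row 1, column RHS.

5/2

Ratio test on column x2 — row 1: 15/1 = 15; row 2: 29/3 = 29/3; row 3: 21/1 = 21; row 4: 5/5 = 1. Minimum is 1 at row 4 (w4 leaves); pivot element 5.
Divide row 4 by 5; eliminate column x2 from the other rows.
Second iteration: most negative Z-row entry is -26/5 in column x1, so x1 enters.
Ratio test on column x1 — row 1: 14/(23/5) = 70/23; row 2: 26/(4/5) = 65/2; row 3: 20/(23/5) = 100/23; row 4: 1/(2/5) = 5/2. Minimum is 5/2 at row 4 (x2 leaves); pivot element 2/5.
Divide row 4 by 2/5; eliminate column x1 from the other rows.
After both pivots, the entry at constraint row 1, column RHS is 5/2.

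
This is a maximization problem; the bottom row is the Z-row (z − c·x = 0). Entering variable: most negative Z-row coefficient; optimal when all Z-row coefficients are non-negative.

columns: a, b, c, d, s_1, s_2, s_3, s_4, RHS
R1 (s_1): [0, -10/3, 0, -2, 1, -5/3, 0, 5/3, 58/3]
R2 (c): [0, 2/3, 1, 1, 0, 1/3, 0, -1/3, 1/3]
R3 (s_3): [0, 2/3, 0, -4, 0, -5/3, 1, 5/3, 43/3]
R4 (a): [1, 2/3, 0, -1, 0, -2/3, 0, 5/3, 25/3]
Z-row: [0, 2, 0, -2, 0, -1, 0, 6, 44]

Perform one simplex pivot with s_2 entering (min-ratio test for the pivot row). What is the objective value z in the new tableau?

Ratio test on column s_2 — row 1: entry -5/3 ≤ 0; row 2: (1/3)/(1/3) = 1; row 3: entry -5/3 ≤ 0; row 4: entry -2/3 ≤ 0. Minimum is 1 at row 2 (c leaves); pivot element 1/3.
Pivot on row 2; the Z-row RHS becomes 44 − (-1)·1 = 45.

45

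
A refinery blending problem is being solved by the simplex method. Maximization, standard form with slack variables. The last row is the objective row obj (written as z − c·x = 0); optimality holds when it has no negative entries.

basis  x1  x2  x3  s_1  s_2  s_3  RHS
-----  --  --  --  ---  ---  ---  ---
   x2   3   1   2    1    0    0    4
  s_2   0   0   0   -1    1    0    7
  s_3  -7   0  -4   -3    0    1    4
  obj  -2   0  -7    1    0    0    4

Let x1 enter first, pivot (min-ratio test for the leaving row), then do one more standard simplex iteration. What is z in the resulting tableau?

18

Ratio test on column x1 — row 1: 4/3 = 4/3; row 2: entry 0 ≤ 0; row 3: entry -7 ≤ 0. Minimum is 4/3 at row 1 (x2 leaves); pivot element 3.
Pivot on row 1; the obj-row RHS becomes 4 − (-2)·(4/3) = 20/3.
Next entering variable (most negative obj-row entry -17/3): x3.
Ratio test on column x3 — row 1: (4/3)/(2/3) = 2; row 2: entry 0 ≤ 0; row 3: (40/3)/(2/3) = 20. Minimum is 2 at row 1 (x1 leaves); pivot element 2/3.
After the second pivot the obj-row RHS is 20/3 − (-17/3)·2 = 18.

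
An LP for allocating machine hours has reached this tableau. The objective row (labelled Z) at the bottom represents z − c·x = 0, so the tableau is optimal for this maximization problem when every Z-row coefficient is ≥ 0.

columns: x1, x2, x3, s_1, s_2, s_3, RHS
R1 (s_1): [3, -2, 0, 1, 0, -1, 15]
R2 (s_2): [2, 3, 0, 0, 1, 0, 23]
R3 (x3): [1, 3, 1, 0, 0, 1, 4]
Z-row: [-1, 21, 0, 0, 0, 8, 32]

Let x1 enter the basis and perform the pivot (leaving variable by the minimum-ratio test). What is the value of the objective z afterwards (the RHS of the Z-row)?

36

Ratio test on column x1 — row 1: 15/3 = 5; row 2: 23/2 = 23/2; row 3: 4/1 = 4. Minimum is 4 at row 3 (x3 leaves); pivot element 1.
Pivot on row 3; the Z-row RHS becomes 32 − (-1)·4 = 36.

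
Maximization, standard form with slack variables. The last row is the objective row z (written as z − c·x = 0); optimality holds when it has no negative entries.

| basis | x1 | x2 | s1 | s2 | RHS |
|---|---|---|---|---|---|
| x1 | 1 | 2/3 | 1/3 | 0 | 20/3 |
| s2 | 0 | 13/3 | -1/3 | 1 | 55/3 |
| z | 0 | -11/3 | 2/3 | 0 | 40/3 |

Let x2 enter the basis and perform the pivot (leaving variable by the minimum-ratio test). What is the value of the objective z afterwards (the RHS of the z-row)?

375/13

Ratio test on column x2 — row 1: (20/3)/(2/3) = 10; row 2: (55/3)/(13/3) = 55/13. Minimum is 55/13 at row 2 (s2 leaves); pivot element 13/3.
Pivot on row 2; the z-row RHS becomes 40/3 − (-11/3)·(55/13) = 375/13.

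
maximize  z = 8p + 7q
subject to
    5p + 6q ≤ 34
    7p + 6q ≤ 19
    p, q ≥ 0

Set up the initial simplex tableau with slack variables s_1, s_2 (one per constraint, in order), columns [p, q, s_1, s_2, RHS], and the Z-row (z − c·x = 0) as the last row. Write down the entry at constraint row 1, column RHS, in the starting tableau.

34

The RHS of constraint 1 is b_1 = 34.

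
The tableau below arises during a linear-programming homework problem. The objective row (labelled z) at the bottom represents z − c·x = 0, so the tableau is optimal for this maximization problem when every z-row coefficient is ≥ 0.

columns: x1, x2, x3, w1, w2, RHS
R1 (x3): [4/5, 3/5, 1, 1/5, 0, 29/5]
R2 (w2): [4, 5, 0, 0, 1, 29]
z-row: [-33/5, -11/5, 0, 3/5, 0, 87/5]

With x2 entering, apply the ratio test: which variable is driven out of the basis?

Column x2 entries and ratios — x3: (29/5)/(3/5) = 29/3; w2: 29/5 = 29/5.
Smallest ratio is 29/5 in the row of w2, so w2 leaves.

w2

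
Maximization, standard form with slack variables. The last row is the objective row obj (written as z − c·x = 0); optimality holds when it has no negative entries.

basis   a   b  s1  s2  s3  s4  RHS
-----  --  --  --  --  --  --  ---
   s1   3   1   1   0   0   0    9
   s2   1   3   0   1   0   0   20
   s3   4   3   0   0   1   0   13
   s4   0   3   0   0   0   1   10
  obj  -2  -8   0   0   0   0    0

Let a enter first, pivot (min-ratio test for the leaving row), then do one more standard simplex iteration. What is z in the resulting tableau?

52/5

Ratio test on column a — row 1: 9/3 = 3; row 2: 20/1 = 20; row 3: 13/4 = 13/4; row 4: entry 0 ≤ 0. Minimum is 3 at row 1 (s1 leaves); pivot element 3.
Pivot on row 1; the obj-row RHS becomes 0 − (-2)·3 = 6.
Next entering variable (most negative obj-row entry -22/3): b.
Ratio test on column b — row 1: 3/(1/3) = 9; row 2: 17/(8/3) = 51/8; row 3: 1/(5/3) = 3/5; row 4: 10/3 = 10/3. Minimum is 3/5 at row 3 (s3 leaves); pivot element 5/3.
After the second pivot the obj-row RHS is 6 − (-22/3)·(3/5) = 52/5.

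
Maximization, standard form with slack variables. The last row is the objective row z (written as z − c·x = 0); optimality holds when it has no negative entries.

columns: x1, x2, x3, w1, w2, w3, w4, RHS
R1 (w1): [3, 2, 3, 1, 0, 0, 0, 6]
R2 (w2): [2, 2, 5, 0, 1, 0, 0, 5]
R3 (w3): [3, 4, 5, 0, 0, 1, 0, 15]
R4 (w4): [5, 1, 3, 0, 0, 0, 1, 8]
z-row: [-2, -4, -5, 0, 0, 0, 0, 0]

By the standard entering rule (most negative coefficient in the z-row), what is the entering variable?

Negative z-row entries: x1: -2, x2: -4, x3: -5.
The most negative is -5 in column x3, so x3 enters.

x3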